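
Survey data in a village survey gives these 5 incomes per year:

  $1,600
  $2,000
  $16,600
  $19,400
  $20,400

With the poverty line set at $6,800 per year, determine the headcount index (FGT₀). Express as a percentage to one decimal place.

2 of the 5 households have income below $6,800.
H = 2/5 = 40.0%.

40.0%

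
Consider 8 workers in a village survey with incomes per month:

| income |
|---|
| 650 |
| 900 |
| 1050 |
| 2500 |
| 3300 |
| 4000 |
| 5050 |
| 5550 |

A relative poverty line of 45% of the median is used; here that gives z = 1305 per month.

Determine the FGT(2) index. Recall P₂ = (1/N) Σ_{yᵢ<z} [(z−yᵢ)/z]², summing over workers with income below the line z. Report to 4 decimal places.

0.0483

Poor units: 650, 900, 1050 (q = 3 of N = 8).
Relative gaps: (1305−650)/1305 = 0.5019; (1305−900)/1305 = 0.3103; (1305−1050)/1305 = 0.1954.
Squared: 0.2519; 0.0963; 0.0382.
Sum = 0.386415; P₂ = 0.386415 / 8 = 0.0483.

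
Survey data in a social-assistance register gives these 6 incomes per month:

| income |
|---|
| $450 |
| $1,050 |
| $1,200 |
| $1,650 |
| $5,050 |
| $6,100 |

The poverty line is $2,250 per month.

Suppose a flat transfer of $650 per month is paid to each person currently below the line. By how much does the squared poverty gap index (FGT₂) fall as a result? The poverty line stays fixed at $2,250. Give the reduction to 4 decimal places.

0.1435

Before: below the line — $450, $1,050, $1,200, $1,650; squared poverty gap index (FGT₂) = 0.202222.
After the $650 transfer: below the line — $1,100, $1,700, $1,850; squared poverty gap index (FGT₂) = 0.058765.
Reduction = 0.202222 − 0.058765 = 0.1435.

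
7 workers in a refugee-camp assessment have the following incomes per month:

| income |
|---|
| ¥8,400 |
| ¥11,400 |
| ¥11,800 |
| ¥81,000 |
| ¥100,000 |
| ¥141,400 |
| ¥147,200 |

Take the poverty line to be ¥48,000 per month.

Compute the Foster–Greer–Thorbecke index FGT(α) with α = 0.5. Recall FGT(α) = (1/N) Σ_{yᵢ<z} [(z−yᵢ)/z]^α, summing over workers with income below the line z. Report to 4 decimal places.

Below the line: ¥8,400, ¥11,400, ¥11,800 (q = 3 of N = 7).
Relative gaps: (48000−8400)/48000 = 0.8250; (48000−11400)/48000 = 0.7625; (48000−11800)/48000 = 0.7542.
Raised to α = 0.5: 0.90830; 0.87321; 0.86843.
Sum = 2.649935; FGT(0.5) = 2.649935 / 7 = 0.3786.

0.3786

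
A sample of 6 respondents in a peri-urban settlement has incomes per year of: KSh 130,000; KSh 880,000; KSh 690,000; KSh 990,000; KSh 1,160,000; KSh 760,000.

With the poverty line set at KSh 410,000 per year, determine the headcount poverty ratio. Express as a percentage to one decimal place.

16.7%

1 of the 6 respondents have income below KSh 410,000.
H = 1/6 = 16.7%.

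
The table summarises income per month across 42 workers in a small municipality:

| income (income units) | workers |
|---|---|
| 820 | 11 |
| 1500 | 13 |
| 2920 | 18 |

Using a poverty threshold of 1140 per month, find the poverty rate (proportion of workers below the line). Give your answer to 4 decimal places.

11 of the 42 workers have income below 1140.
H = 11/42 = 0.2619.

0.2619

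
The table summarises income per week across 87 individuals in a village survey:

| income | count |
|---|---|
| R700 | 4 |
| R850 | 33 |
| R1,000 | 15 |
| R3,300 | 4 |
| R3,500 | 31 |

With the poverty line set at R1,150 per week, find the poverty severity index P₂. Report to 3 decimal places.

Below z: 4×R700, 33×R850, 15×R1,000 (q = 52 of N = 87).
Shortfall ratios: (1150−700)/1150 = 0.3913 (×4); (1150−850)/1150 = 0.2609 (×33); (1150−1000)/1150 = 0.1304 (×15).
Squared: 0.1531 (×4); 0.0681 (×33); 0.0170 (×15).
Sum = 3.113422; P₂ = 3.113422 / 87 = 0.036.

0.036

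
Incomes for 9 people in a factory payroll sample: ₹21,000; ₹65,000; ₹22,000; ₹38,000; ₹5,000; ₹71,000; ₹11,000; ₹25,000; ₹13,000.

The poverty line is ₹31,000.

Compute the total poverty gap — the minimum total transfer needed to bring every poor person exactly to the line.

₹89,000

Below the line: ₹5,000, ₹11,000, ₹13,000, ₹21,000, ₹22,000, ₹25,000 (q = 6 of N = 9).
Individual gaps: 31000−5000 = 26000; 31000−11000 = 20000; 31000−13000 = 18000; 31000−21000 = 10000; 31000−22000 = 9000; 31000−25000 = 6000.
Aggregate gap = ₹89,000.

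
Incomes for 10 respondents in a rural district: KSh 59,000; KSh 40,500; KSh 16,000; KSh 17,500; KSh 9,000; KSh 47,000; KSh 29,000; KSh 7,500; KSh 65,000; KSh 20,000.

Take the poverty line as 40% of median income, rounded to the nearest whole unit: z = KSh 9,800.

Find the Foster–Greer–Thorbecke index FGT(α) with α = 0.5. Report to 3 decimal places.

0.077

Poor units: KSh 7,500, KSh 9,000 (q = 2 of N = 10).
Relative gaps: (9800−7500)/9800 = 0.2347; (9800−9000)/9800 = 0.0816.
Raised to α = 0.5: 0.48445; 0.28571.
Sum = 0.770166; FGT(0.5) = 0.770166 / 10 = 0.077.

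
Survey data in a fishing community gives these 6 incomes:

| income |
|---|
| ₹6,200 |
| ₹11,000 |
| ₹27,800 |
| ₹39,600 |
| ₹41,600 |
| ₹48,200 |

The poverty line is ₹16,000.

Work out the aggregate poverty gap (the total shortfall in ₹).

₹14,800

Incomes under z: ₹6,200, ₹11,000 (q = 2 of N = 6).
Individual gaps: 16000−6200 = 9800; 16000−11000 = 5000.
Aggregate gap = ₹14,800.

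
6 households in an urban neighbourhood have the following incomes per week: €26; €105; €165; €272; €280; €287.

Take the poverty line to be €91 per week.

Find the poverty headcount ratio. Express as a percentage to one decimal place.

16.7%

1 of the 6 households have income below €91.
H = 1/6 = 16.7%.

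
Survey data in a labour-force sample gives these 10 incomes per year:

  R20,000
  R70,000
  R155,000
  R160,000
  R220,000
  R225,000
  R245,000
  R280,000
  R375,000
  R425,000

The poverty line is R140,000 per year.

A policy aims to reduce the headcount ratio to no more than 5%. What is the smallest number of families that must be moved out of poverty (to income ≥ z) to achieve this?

2

2 of the 10 families are poor, so H = 2/10 = 0.200.
A headcount ratio of at most 5% allows at most ⌊0.05 × 10⌋ = 0 poor families.
So at least 2 − 0 = 2 must be lifted.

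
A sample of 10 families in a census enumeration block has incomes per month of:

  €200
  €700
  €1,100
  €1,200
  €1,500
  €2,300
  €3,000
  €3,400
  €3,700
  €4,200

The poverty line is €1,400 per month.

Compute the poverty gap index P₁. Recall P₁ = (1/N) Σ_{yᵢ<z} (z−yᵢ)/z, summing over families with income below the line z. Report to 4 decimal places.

0.1714

Poor units: €200, €700, €1,100, €1,200 (q = 4 of N = 10).
Gap ratios (z−y)/z: (1400−200)/1400 = 0.8571; (1400−700)/1400 = 0.5000; (1400−1100)/1400 = 0.2143; (1400−1200)/1400 = 0.1429.
Sum of shortfalls = 1.714286; P₁ averages over all N: 1.714286 / 10 = 0.1714.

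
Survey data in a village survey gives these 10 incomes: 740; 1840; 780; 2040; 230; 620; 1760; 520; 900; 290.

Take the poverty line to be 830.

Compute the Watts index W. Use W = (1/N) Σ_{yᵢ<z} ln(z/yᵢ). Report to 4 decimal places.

0.3271

Incomes under z: 230, 290, 520, 620, 740, 780 (q = 6 of N = 10).
Log gaps: ln(830/230) = 1.2833; ln(830/290) = 1.0515; ln(830/520) = 0.4676; ln(830/620) = 0.2917; ln(830/740) = 0.1148; ln(830/780) = 0.0621.
W = 3.271102 / 10 = 0.3271.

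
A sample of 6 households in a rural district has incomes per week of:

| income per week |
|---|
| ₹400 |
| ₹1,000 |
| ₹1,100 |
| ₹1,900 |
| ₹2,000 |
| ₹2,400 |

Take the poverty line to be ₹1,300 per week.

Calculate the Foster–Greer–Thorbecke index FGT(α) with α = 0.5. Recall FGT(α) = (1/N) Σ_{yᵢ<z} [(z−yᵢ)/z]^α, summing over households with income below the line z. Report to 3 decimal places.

Below z: ₹400, ₹1,000, ₹1,100 (q = 3 of N = 6).
Gap ratios (z−y)/z: (1300−400)/1300 = 0.6923; (1300−1000)/1300 = 0.2308; (1300−1100)/1300 = 0.1538.
Raised to α = 0.5: 0.83205; 0.48038; 0.39223.
Sum = 1.704667; FGT(0.5) = 1.704667 / 6 = 0.284.

0.284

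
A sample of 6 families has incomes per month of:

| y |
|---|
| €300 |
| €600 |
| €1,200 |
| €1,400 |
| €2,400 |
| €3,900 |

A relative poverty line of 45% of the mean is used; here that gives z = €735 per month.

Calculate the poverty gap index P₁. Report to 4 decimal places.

0.1293

Below the line: €300, €600 (q = 2 of N = 6).
Shortfall ratios: (735−300)/735 = 0.5918; (735−600)/735 = 0.1837.
Σ = 0.775510. Dividing by the full population N = 6 gives P₁ = 0.1293.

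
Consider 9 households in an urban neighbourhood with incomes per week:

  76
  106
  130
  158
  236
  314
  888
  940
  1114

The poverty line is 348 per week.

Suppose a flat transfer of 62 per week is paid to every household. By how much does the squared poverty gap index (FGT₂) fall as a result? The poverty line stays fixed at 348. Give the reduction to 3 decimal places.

0.101

Before: below the line — 76, 106, 130, 158, 236, 314; squared poverty gap index (FGT₂) = 0.21090.
After the 62 transfer: below the line — 138, 168, 192, 220, 298; squared poverty gap index (FGT₂) = 0.10984.
Reduction = 0.21090 − 0.10984 = 0.101.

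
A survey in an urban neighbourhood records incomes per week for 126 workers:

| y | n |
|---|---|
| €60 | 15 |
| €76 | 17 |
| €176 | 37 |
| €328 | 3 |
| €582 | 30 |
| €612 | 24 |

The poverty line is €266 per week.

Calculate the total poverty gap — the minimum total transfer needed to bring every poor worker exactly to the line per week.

Below the line: 15×€60, 17×€76, 37×€176 (q = 69 of N = 126).
Individual gaps: 15×(266−60) = 3090; 17×(266−76) = 3230; 37×(266−176) = 3330.
Aggregate gap = €9,650.

€9,650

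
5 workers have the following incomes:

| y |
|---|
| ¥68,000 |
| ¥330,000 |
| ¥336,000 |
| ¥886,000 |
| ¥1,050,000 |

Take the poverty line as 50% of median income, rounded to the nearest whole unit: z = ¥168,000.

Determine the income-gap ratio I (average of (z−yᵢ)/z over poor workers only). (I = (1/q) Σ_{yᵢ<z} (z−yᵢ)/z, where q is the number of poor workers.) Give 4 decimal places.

Poor units: ¥68,000 (q = 1 of N = 5).
Shortfall ratios (z−y)/z: 0.5952; sum = 0.595238.
I averages over the q = 1 poor units only: 0.595238 / 1 = 0.5952.

0.5952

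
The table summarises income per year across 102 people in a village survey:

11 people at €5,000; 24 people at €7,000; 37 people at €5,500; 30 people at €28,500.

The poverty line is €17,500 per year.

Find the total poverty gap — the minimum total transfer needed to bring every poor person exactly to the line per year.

€833,500

Below z: 11×€5,000, 37×€5,500, 24×€7,000 (q = 72 of N = 102).
Individual gaps: 11×(17500−5000) = 137500; 37×(17500−5500) = 444000; 24×(17500−7000) = 252000.
Aggregate gap = €833,500.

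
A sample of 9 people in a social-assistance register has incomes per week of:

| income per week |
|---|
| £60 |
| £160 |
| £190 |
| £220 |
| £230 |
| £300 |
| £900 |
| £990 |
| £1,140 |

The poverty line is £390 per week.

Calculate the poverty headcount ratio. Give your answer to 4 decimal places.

6 of the 9 people have income below £390.
H = 6/9 = 0.6667.

0.6667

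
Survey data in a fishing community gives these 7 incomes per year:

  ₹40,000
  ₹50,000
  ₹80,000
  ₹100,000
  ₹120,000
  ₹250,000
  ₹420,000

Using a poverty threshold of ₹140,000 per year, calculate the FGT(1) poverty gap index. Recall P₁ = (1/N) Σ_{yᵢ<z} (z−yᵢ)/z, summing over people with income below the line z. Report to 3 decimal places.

0.316

Below z: ₹40,000, ₹50,000, ₹80,000, ₹100,000, ₹120,000 (q = 5 of N = 7).
Gap ratios (z−y)/z: (140000−40000)/140000 = 0.7143; (140000−50000)/140000 = 0.6429; (140000−80000)/140000 = 0.4286; (140000−100000)/140000 = 0.2857; (140000−120000)/140000 = 0.1429.
Σ = 2.214286. Dividing by the full population N = 7 gives P₁ = 0.316.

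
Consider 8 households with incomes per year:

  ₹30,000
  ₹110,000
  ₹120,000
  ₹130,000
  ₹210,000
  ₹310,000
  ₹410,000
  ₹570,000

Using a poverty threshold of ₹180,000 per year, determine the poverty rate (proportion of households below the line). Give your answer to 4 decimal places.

4 of the 8 households have income below ₹180,000.
H = 4/8 = 0.5000.

0.5000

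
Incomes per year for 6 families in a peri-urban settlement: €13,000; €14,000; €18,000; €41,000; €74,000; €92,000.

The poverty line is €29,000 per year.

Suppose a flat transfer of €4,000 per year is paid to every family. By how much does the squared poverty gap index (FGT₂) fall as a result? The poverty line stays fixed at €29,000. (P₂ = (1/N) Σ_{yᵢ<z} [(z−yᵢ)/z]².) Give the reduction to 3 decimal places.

0.057

Before: below the line — €13,000, €14,000, €18,000; squared poverty gap index (FGT₂) = 0.11930.
After the €4,000 transfer: below the line — €17,000, €18,000, €22,000; squared poverty gap index (FGT₂) = 0.06223.
Reduction = 0.11930 − 0.06223 = 0.057.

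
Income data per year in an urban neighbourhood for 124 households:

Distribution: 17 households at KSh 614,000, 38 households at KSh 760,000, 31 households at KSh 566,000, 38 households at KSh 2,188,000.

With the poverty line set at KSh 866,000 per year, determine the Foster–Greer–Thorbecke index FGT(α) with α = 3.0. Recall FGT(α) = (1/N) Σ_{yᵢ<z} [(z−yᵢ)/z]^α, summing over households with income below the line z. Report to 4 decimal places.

Incomes under z: 31×KSh 566,000, 17×KSh 614,000, 38×KSh 760,000 (q = 86 of N = 124).
Normalized shortfalls: (866000−566000)/866000 = 0.3464 (×31); (866000−614000)/866000 = 0.2910 (×17); (866000−760000)/866000 = 0.1224 (×38).
Raised to α = 3.0: 0.04157 (×31); 0.02464 (×17); 0.00183 (×38).
Sum = 1.777333; FGT(3.0) = 1.777333 / 124 = 0.0143.

0.0143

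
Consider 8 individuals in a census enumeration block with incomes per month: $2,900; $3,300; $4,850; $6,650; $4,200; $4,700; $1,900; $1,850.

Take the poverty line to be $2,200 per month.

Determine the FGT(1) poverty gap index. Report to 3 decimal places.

Below the line: $1,850, $1,900 (q = 2 of N = 8).
Shortfall ratios: (2200−1850)/2200 = 0.1591; (2200−1900)/2200 = 0.1364.
Σ = 0.295455. Dividing by the full population N = 8 gives P₁ = 0.037.

0.037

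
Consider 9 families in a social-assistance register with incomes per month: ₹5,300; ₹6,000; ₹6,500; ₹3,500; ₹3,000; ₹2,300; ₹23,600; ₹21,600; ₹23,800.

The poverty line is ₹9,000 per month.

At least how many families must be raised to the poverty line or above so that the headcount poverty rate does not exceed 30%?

4

Currently q = 6 of N = 9 are below the line (H = 0.667).
A headcount ratio of at most 30% allows at most ⌊0.30 × 9⌋ = 2 poor families.
So at least 6 − 2 = 4 must be lifted.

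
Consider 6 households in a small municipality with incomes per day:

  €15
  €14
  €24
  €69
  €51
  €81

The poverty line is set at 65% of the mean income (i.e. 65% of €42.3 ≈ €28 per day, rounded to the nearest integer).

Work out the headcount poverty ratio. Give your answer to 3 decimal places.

0.500

3 of the 6 households have income below €28.
H = 3/6 = 0.500.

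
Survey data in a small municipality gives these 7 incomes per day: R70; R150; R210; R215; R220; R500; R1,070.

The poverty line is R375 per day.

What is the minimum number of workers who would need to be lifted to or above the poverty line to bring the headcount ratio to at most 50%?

2

Currently q = 5 of N = 7 are below the line (H = 0.714).
A headcount ratio of at most 50% allows at most ⌊0.50 × 7⌋ = 3 poor workers.
So at least 5 − 3 = 2 must be lifted.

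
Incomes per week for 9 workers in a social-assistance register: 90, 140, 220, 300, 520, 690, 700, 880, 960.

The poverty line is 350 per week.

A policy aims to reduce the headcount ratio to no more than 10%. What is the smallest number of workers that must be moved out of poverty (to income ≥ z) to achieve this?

4 of the 9 workers are poor, so H = 4/9 = 0.444.
A headcount ratio of at most 10% allows at most ⌊0.10 × 9⌋ = 0 poor workers.
So at least 4 − 0 = 4 must be lifted.

4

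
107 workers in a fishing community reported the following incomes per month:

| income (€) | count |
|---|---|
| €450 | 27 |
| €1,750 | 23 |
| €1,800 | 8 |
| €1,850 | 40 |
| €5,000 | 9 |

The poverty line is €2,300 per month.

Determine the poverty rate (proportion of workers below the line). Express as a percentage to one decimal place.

98 of the 107 workers have income below €2,300.
H = 98/107 = 91.6%.

91.6%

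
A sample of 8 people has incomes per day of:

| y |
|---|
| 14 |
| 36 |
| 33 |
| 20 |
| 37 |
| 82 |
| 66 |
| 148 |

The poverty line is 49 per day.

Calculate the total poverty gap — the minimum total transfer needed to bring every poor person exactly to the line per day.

105

Poor units: 14, 20, 33, 36, 37 (q = 5 of N = 8).
Individual gaps: 49−14 = 35; 49−20 = 29; 49−33 = 16; 49−36 = 13; 49−37 = 12.
Aggregate gap = 105.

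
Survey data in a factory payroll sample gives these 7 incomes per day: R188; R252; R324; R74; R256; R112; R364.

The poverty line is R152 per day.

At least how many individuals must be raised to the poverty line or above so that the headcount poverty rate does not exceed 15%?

2 of the 7 individuals are poor, so H = 2/7 = 0.286.
A headcount ratio of at most 15% allows at most ⌊0.15 × 7⌋ = 1 poor individuals.
So at least 2 − 1 = 1 must be lifted.

1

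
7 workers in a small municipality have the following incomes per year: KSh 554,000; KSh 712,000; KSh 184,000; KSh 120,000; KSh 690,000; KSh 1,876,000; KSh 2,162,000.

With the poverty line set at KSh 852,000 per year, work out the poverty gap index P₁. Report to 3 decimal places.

0.335

Poor units: KSh 120,000, KSh 184,000, KSh 554,000, KSh 690,000, KSh 712,000 (q = 5 of N = 7).
Gap ratios (z−y)/z: (852000−120000)/852000 = 0.8592; (852000−184000)/852000 = 0.7840; (852000−554000)/852000 = 0.3498; (852000−690000)/852000 = 0.1901; (852000−712000)/852000 = 0.1643.
Sum of shortfalls = 2.347418; P₁ averages over all N: 2.347418 / 7 = 0.335.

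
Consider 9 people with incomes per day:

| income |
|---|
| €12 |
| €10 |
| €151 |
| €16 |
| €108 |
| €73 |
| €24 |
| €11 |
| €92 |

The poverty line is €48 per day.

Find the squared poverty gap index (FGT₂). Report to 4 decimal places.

Below the line: €10, €11, €12, €16, €24 (q = 5 of N = 9).
Relative gaps: (48−10)/48 = 0.7917; (48−11)/48 = 0.7708; (48−12)/48 = 0.7500; (48−16)/48 = 0.6667; (48−24)/48 = 0.5000.
Squared: 0.6267; 0.5942; 0.5625; 0.4444; 0.2500.
Sum = 2.477865; P₂ = 2.477865 / 9 = 0.2753.

0.2753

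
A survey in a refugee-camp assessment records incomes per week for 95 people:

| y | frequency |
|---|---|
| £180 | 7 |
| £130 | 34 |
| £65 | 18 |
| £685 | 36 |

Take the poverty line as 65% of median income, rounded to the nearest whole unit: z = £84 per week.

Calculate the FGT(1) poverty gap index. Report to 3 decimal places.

0.043

Below z: 18×£65 (q = 18 of N = 95).
Relative gaps: (84−65)/84 = 0.2262 (×18).
Σ = 4.071429. Dividing by the full population N = 95 gives P₁ = 0.043.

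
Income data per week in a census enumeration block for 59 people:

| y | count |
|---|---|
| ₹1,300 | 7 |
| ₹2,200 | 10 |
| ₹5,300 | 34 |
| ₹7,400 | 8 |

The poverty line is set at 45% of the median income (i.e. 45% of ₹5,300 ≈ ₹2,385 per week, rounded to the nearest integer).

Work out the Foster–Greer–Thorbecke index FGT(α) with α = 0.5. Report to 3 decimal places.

0.127

Below z: 7×₹1,300, 10×₹2,200 (q = 17 of N = 59).
Normalized shortfalls: (2385−1300)/2385 = 0.4549 (×7); (2385−2200)/2385 = 0.0776 (×10).
Raised to α = 0.5: 0.67448 (×7); 0.27851 (×10).
Sum = 7.506483; FGT(0.5) = 7.506483 / 59 = 0.127.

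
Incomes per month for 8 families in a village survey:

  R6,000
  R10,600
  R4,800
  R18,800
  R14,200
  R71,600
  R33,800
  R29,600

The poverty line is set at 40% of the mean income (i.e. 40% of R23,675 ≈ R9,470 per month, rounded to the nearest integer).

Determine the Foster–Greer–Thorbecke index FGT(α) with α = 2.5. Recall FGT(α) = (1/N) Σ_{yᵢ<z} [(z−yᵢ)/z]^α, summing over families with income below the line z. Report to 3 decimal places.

0.032

Below the line: R4,800, R6,000 (q = 2 of N = 8).
Gap ratios (z−y)/z: (9470−4800)/9470 = 0.4931; (9470−6000)/9470 = 0.3664.
Raised to α = 2.5: 0.17077; 0.08127.
Sum = 0.252046; FGT(2.5) = 0.252046 / 8 = 0.032.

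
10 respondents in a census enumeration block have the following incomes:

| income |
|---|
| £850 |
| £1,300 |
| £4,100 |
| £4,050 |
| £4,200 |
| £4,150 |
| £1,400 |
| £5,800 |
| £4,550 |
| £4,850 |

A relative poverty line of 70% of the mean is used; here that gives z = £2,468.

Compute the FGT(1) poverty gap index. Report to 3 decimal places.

0.156

Poor units: £850, £1,300, £1,400 (q = 3 of N = 10).
Shortfall ratios: (2468−850)/2468 = 0.6556; (2468−1300)/2468 = 0.4733; (2468−1400)/2468 = 0.4327.
Sum of shortfalls = 1.561588; P₁ averages over all N: 1.561588 / 10 = 0.156.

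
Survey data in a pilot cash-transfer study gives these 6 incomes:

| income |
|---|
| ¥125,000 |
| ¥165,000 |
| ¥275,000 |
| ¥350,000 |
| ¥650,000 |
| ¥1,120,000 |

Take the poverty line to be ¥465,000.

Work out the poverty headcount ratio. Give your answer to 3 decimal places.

0.667

4 of the 6 families have income below ¥465,000.
H = 4/6 = 0.667.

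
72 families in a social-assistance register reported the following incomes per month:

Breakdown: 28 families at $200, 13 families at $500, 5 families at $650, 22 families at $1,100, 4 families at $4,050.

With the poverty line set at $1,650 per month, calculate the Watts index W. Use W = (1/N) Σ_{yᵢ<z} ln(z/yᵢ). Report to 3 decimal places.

1.225

Below the line: 28×$200, 13×$500, 5×$650, 22×$1,100 (q = 68 of N = 72).
ln(z/y) terms: ln(1650/200) = 2.1102 (×28); ln(1650/500) = 1.1939 (×13); ln(1650/650) = 0.9316 (×5); ln(1650/1100) = 0.4055 (×22).
W = 88.184985 / 72 = 1.225.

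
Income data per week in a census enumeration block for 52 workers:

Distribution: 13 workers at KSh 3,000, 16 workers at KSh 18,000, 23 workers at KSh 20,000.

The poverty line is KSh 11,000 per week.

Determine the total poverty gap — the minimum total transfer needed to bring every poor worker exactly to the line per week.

Below z: 13×KSh 3,000 (q = 13 of N = 52).
Individual gaps: 13×(11000−3000) = 104000.
Aggregate gap = KSh 104,000.

KSh 104,000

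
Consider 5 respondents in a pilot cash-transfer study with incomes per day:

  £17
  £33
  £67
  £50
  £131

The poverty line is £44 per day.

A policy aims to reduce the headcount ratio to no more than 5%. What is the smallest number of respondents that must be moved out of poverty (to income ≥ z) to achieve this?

Currently q = 2 of N = 5 are below the line (H = 0.400).
A headcount ratio of at most 5% allows at most ⌊0.05 × 5⌋ = 0 poor respondents.
So at least 2 − 0 = 2 must be lifted.

2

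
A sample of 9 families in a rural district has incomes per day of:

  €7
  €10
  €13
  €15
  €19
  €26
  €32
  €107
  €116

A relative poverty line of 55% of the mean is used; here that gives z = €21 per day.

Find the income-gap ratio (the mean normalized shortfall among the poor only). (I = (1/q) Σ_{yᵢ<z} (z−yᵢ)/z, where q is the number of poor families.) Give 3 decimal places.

Poor units: €7, €10, €13, €15, €19 (q = 5 of N = 9).
Shortfall ratios (z−y)/z: 0.6667, 0.5238, 0.3810, 0.2857, 0.0952; sum = 1.952381.
I averages over the q = 5 poor units only: 1.952381 / 5 = 0.390.

0.390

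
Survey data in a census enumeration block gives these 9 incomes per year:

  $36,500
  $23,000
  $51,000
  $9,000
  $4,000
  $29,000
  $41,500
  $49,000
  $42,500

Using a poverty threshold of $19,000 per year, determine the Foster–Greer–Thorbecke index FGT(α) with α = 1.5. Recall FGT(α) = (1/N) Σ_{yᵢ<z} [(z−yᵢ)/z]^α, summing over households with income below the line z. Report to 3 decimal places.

Below the line: $4,000, $9,000 (q = 2 of N = 9).
Gap ratios (z−y)/z: (19000−4000)/19000 = 0.7895; (19000−9000)/19000 = 0.5263.
Raised to α = 1.5: 0.70147; 0.38183.
Sum = 1.083295; FGT(1.5) = 1.083295 / 9 = 0.120.

0.120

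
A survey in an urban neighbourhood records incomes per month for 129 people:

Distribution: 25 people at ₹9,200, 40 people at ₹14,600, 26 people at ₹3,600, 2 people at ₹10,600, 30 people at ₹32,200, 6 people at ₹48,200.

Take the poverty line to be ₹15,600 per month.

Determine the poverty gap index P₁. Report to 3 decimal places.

Below z: 26×₹3,600, 25×₹9,200, 2×₹10,600, 40×₹14,600 (q = 93 of N = 129).
Relative gaps: (15600−3600)/15600 = 0.7692 (×26); (15600−9200)/15600 = 0.4103 (×25); (15600−10600)/15600 = 0.3205 (×2); (15600−14600)/15600 = 0.0641 (×40).
Sum of shortfalls = 33.461538; P₁ averages over all N: 33.461538 / 129 = 0.259.

0.259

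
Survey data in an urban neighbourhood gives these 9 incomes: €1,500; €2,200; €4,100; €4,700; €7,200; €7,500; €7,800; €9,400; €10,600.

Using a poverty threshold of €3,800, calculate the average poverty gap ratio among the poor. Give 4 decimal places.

Below z: €1,500, €2,200 (q = 2 of N = 9).
Shortfall ratios (z−y)/z: 0.6053, 0.4211; sum = 1.026316.
The income-gap ratio divides by q (the poor only): 1.026316 / 2 = 0.5132.

0.5132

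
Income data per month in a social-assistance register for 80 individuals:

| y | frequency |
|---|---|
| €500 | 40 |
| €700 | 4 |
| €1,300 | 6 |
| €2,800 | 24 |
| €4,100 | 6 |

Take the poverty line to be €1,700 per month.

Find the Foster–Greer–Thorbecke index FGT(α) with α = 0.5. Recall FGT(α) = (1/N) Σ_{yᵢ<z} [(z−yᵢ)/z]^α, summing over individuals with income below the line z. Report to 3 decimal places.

0.495

Below the line: 40×€500, 4×€700, 6×€1,300 (q = 50 of N = 80).
Shortfall ratios: (1700−500)/1700 = 0.7059 (×40); (1700−700)/1700 = 0.5882 (×4); (1700−1300)/1700 = 0.2353 (×6).
Raised to α = 0.5: 0.84017 (×40); 0.76696 (×4); 0.48507 (×6).
Sum = 39.585009; FGT(0.5) = 39.585009 / 80 = 0.495.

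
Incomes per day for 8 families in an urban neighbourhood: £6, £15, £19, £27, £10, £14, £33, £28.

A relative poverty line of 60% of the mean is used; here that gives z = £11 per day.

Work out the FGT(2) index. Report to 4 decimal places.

Incomes under z: £6, £10 (q = 2 of N = 8).
Relative gaps: (11−6)/11 = 0.4545; (11−10)/11 = 0.0909.
Squared: 0.2066; 0.0083.
Sum = 0.214876; P₂ = 0.214876 / 8 = 0.0269.

0.0269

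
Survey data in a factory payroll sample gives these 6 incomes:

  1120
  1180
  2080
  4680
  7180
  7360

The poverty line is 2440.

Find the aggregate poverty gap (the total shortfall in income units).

Poor units: 1120, 1180, 2080 (q = 3 of N = 6).
Individual gaps: 2440−1120 = 1320; 2440−1180 = 1260; 2440−2080 = 360.
Aggregate gap = 2940.

2940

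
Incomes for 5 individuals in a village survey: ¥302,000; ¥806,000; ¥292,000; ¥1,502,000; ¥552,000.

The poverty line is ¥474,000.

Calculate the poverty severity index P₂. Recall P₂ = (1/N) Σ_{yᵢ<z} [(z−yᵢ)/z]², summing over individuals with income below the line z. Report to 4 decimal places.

Below z: ¥292,000, ¥302,000 (q = 2 of N = 5).
Normalized shortfalls: (474000−292000)/474000 = 0.3840; (474000−302000)/474000 = 0.3629.
Squared: 0.1474; 0.1317.
Sum = 0.279104; P₂ = 0.279104 / 5 = 0.0558.

0.0558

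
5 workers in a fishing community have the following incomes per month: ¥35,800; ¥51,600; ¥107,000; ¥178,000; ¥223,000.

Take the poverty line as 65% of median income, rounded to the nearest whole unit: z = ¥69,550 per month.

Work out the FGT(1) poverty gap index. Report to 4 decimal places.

0.1487

Incomes under z: ¥35,800, ¥51,600 (q = 2 of N = 5).
Gap ratios (z−y)/z: (69550−35800)/69550 = 0.4853; (69550−51600)/69550 = 0.2581.
Σ = 0.743350. Dividing by the full population N = 5 gives P₁ = 0.1487.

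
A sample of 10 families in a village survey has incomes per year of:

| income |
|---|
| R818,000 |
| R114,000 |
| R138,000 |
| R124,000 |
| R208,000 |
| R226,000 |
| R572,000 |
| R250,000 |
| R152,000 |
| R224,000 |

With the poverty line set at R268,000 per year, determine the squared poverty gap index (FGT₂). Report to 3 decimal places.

Incomes under z: R114,000, R124,000, R138,000, R152,000, R208,000, R224,000, R226,000, R250,000 (q = 8 of N = 10).
Shortfall ratios: (268000−114000)/268000 = 0.5746; (268000−124000)/268000 = 0.5373; (268000−138000)/268000 = 0.4851; (268000−152000)/268000 = 0.4328; (268000−208000)/268000 = 0.2239; (268000−224000)/268000 = 0.1642; (268000−226000)/268000 = 0.1567; (268000−250000)/268000 = 0.0672.
Squared: 0.3302; 0.2887; 0.2353; 0.1873; 0.0501; 0.0270; 0.0246; 0.0045.
Sum = 1.147694; P₂ = 1.147694 / 10 = 0.115.

0.115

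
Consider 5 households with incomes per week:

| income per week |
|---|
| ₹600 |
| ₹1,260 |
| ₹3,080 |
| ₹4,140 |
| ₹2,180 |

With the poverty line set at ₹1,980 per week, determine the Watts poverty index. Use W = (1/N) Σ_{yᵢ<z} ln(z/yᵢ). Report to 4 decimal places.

Incomes under z: ₹600, ₹1,260 (q = 2 of N = 5).
Log shortfalls: ln(1980/600) = 1.1939; ln(1980/1260) = 0.4520.
W = 1.645908 / 5 = 0.3292.

0.3292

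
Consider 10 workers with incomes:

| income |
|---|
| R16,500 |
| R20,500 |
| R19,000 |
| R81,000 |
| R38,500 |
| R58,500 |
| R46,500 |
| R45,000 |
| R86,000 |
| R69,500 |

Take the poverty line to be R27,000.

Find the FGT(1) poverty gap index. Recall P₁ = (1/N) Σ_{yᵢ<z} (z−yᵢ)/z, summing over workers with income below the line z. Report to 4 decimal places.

Poor units: R16,500, R19,000, R20,500 (q = 3 of N = 10).
Gap ratios (z−y)/z: (27000−16500)/27000 = 0.3889; (27000−19000)/27000 = 0.2963; (27000−20500)/27000 = 0.2407.
Σ = 0.925926. Dividing by the full population N = 10 gives P₁ = 0.0926.

0.0926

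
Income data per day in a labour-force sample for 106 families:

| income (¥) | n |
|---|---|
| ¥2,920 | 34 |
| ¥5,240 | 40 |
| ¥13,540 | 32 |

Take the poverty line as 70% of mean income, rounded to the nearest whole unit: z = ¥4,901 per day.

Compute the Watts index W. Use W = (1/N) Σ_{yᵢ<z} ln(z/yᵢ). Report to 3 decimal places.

Below the line: 34×¥2,920 (q = 34 of N = 106).
Log shortfalls: ln(4901/2920) = 0.5179 (×34).
W = 17.607092 / 106 = 0.166.

0.166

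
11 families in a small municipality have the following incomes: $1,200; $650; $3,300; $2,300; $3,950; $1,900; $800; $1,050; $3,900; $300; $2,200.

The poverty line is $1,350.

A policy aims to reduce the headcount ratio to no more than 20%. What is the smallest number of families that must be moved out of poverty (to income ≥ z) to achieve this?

Currently q = 5 of N = 11 are below the line (H = 0.455).
A headcount ratio of at most 20% allows at most ⌊0.20 × 11⌋ = 2 poor families.
So at least 5 − 2 = 3 must be lifted.

3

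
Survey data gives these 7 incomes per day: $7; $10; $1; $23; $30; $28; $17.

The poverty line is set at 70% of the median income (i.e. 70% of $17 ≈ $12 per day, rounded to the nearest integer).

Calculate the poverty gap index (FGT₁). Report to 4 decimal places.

Below z: $1, $7, $10 (q = 3 of N = 7).
Shortfall ratios: (12−1)/12 = 0.9167; (12−7)/12 = 0.4167; (12−10)/12 = 0.1667.
Σ = 1.500000. Dividing by the full population N = 7 gives P₁ = 0.2143.

0.2143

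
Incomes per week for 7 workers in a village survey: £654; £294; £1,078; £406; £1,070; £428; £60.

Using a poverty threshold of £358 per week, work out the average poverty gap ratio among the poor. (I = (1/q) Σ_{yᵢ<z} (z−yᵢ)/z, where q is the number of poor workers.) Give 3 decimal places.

Poor units: £60, £294 (q = 2 of N = 7).
Relative gaps: 0.8324, 0.1788; sum = 1.011173.
The income-gap ratio divides by q (the poor only): 1.011173 / 2 = 0.506.

0.506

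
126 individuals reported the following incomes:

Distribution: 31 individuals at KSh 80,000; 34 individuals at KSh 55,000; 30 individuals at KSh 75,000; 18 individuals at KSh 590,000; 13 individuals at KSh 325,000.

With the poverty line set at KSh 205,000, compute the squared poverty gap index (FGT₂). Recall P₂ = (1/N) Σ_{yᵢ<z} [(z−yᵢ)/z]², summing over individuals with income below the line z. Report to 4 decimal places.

0.3317

Incomes under z: 34×KSh 55,000, 30×KSh 75,000, 31×KSh 80,000 (q = 95 of N = 126).
Shortfall ratios: (205000−55000)/205000 = 0.7317 (×34); (205000−75000)/205000 = 0.6341 (×30); (205000−80000)/205000 = 0.6098 (×31).
Squared: 0.5354 (×34); 0.4021 (×30); 0.3718 (×31).
Sum = 41.793575; P₂ = 41.793575 / 126 = 0.3317.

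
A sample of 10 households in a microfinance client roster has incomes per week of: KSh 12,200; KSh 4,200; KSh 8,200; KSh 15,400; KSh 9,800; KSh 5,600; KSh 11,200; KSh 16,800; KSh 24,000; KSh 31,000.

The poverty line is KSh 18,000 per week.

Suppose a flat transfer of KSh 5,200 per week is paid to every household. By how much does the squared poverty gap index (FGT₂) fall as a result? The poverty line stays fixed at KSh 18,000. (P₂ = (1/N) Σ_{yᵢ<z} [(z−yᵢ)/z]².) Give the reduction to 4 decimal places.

0.1348

Before: below the line — KSh 4,200, KSh 5,600, KSh 8,200, KSh 9,800, KSh 11,200, KSh 12,200, KSh 15,400, KSh 16,800; squared poverty gap index (FGT₂) = 0.183815.
After the KSh 5,200 transfer: below the line — KSh 9,400, KSh 10,800, KSh 13,400, KSh 15,000, KSh 16,400, KSh 17,400; squared poverty gap index (FGT₂) = 0.049037.
Reduction = 0.183815 − 0.049037 = 0.1348.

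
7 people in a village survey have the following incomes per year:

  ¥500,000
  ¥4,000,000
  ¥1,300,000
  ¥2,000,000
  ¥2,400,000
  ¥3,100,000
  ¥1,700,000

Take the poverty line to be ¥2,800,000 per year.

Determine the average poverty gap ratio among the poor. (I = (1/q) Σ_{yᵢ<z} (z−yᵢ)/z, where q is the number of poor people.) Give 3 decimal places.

0.436

Below z: ¥500,000, ¥1,300,000, ¥1,700,000, ¥2,000,000, ¥2,400,000 (q = 5 of N = 7).
Shortfall ratios (z−y)/z: 0.8214, 0.5357, 0.3929, 0.2857, 0.1429; sum = 2.178571.
I averages over the q = 5 poor units only: 2.178571 / 5 = 0.436.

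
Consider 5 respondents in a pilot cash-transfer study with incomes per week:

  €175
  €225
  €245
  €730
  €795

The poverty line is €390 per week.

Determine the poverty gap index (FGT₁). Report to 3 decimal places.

Incomes under z: €175, €225, €245 (q = 3 of N = 5).
Relative gaps: (390−175)/390 = 0.5513; (390−225)/390 = 0.4231; (390−245)/390 = 0.3718.
Sum of shortfalls = 1.346154; P₁ averages over all N: 1.346154 / 5 = 0.269.

0.269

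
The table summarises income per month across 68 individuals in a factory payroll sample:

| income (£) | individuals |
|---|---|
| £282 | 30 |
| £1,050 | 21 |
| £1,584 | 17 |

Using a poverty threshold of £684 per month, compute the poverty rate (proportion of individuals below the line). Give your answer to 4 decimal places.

0.4412

30 of the 68 individuals have income below £684.
H = 30/68 = 0.4412.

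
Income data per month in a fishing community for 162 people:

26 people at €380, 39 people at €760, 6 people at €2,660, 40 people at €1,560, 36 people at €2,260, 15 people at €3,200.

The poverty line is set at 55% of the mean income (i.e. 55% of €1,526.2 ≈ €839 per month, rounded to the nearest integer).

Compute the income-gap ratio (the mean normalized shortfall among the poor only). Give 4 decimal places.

Poor units: 26×€380, 39×€760 (q = 65 of N = 162).
Shortfall ratios (z−y)/z: 0.5471 (×26), 0.0942 (×39); sum = 17.896305.
The income-gap ratio divides by q (the poor only): 17.896305 / 65 = 0.2753.

0.2753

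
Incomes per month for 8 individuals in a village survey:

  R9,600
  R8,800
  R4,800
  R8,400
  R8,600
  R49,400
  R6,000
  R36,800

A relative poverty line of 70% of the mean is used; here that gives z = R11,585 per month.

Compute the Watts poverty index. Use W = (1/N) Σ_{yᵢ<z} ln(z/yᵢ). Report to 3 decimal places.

Below the line: R4,800, R6,000, R8,400, R8,600, R8,800, R9,600 (q = 6 of N = 8).
Log gaps: ln(11585/4800) = 0.8811; ln(11585/6000) = 0.6580; ln(11585/8400) = 0.3215; ln(11585/8600) = 0.2979; ln(11585/8800) = 0.2750; ln(11585/9600) = 0.1879.
W = 2.621383 / 8 = 0.328.

0.328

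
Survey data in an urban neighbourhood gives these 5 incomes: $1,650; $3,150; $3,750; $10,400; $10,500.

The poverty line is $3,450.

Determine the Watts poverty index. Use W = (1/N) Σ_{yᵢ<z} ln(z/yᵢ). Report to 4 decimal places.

0.1657

Below z: $1,650, $3,150 (q = 2 of N = 5).
Log shortfalls: ln(3450/1650) = 0.7376; ln(3450/3150) = 0.0910.
W = 0.828571 / 5 = 0.1657.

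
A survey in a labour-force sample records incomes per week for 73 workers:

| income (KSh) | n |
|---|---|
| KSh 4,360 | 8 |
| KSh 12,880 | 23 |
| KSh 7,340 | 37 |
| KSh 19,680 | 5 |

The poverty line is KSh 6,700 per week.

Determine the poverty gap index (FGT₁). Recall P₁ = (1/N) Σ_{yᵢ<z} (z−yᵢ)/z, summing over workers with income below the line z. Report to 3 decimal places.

0.038

Incomes under z: 8×KSh 4,360 (q = 8 of N = 73).
Gap ratios (z−y)/z: (6700−4360)/6700 = 0.3493 (×8).
Σ = 2.794030. Dividing by the full population N = 73 gives P₁ = 0.038.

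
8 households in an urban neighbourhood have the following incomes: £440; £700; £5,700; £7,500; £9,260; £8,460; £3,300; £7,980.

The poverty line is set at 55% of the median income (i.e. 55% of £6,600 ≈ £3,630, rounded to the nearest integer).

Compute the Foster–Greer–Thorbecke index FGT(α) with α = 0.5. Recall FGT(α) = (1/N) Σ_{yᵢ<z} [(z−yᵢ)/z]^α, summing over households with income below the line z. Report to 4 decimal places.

Below z: £440, £700, £3,300 (q = 3 of N = 8).
Gap ratios (z−y)/z: (3630−440)/3630 = 0.8788; (3630−700)/3630 = 0.8072; (3630−3300)/3630 = 0.0909.
Raised to α = 0.5: 0.93744; 0.89842; 0.30151.
Sum = 2.137370; FGT(0.5) = 2.137370 / 8 = 0.2672.

0.2672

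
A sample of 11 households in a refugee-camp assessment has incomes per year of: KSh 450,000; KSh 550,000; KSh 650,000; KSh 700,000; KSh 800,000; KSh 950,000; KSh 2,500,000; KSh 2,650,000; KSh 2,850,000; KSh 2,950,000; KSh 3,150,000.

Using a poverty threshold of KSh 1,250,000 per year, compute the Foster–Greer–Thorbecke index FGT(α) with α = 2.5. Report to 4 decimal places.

Poor units: KSh 450,000, KSh 550,000, KSh 650,000, KSh 700,000, KSh 800,000, KSh 950,000 (q = 6 of N = 11).
Shortfall ratios: (1250000−450000)/1250000 = 0.6400; (1250000−550000)/1250000 = 0.5600; (1250000−650000)/1250000 = 0.4800; (1250000−700000)/1250000 = 0.4400; (1250000−800000)/1250000 = 0.3600; (1250000−950000)/1250000 = 0.2400.
Raised to α = 2.5: 0.32768; 0.23468; 0.15963; 0.12842; 0.07776; 0.02822.
Sum = 0.956380; FGT(2.5) = 0.956380 / 11 = 0.0869.

0.0869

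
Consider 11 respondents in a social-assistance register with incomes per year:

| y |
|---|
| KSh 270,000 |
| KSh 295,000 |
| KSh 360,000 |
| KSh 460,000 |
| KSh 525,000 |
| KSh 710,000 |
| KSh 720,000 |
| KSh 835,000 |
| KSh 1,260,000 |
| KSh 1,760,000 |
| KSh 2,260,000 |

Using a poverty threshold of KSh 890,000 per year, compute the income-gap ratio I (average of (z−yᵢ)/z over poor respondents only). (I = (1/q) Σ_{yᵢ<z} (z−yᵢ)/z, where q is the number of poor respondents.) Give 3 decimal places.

Below the line: KSh 270,000, KSh 295,000, KSh 360,000, KSh 460,000, KSh 525,000, KSh 710,000, KSh 720,000, KSh 835,000 (q = 8 of N = 11).
Relative gaps: 0.6966, 0.6685, 0.5955, 0.4831, 0.4101, 0.2022, 0.1910, 0.0618; sum = 3.308989.
I averages over the q = 8 poor units only: 3.308989 / 8 = 0.414.

0.414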